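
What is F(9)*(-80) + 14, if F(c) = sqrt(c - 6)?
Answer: 14 - 80*sqrt(3) ≈ -124.56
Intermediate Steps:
F(c) = sqrt(-6 + c)
F(9)*(-80) + 14 = sqrt(-6 + 9)*(-80) + 14 = sqrt(3)*(-80) + 14 = -80*sqrt(3) + 14 = 14 - 80*sqrt(3)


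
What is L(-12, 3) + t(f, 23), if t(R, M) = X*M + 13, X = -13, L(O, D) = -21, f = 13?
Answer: -307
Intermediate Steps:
t(R, M) = 13 - 13*M (t(R, M) = -13*M + 13 = 13 - 13*M)
L(-12, 3) + t(f, 23) = -21 + (13 - 13*23) = -21 + (13 - 299) = -21 - 286 = -307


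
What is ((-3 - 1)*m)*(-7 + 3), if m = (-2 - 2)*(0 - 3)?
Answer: 192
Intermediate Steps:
m = 12 (m = -4*(-3) = 12)
((-3 - 1)*m)*(-7 + 3) = ((-3 - 1)*12)*(-7 + 3) = -4*12*(-4) = -48*(-4) = 192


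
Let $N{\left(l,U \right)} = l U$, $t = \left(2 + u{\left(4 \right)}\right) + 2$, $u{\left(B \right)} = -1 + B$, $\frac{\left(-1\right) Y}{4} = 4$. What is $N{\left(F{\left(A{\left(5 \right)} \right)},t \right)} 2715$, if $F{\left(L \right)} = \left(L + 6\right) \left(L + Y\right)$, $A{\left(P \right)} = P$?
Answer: $-2299605$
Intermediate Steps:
$Y = -16$ ($Y = \left(-4\right) 4 = -16$)
$F{\left(L \right)} = \left(-16 + L\right) \left(6 + L\right)$ ($F{\left(L \right)} = \left(L + 6\right) \left(L - 16\right) = \left(6 + L\right) \left(-16 + L\right) = \left(-16 + L\right) \left(6 + L\right)$)
$t = 7$ ($t = \left(2 + \left(-1 + 4\right)\right) + 2 = \left(2 + 3\right) + 2 = 5 + 2 = 7$)
$N{\left(l,U \right)} = U l$
$N{\left(F{\left(A{\left(5 \right)} \right)},t \right)} 2715 = 7 \left(-96 + 5^{2} - 50\right) 2715 = 7 \left(-96 + 25 - 50\right) 2715 = 7 \left(-121\right) 2715 = \left(-847\right) 2715 = -2299605$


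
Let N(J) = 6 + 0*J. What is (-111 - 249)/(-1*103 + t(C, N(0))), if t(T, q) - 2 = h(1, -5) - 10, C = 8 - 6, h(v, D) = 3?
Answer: 10/3 ≈ 3.3333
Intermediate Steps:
N(J) = 6 (N(J) = 6 + 0 = 6)
C = 2
t(T, q) = -5 (t(T, q) = 2 + (3 - 10) = 2 - 7 = -5)
(-111 - 249)/(-1*103 + t(C, N(0))) = (-111 - 249)/(-1*103 - 5) = -360/(-103 - 5) = -360/(-108) = -360*(-1/108) = 10/3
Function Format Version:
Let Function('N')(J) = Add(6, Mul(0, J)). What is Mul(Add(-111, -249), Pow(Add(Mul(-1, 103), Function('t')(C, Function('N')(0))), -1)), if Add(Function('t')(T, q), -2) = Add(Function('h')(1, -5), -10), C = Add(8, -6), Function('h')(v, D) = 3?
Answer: Rational(10, 3) ≈ 3.3333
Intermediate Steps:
Function('N')(J) = 6 (Function('N')(J) = Add(6, 0) = 6)
C = 2
Function('t')(T, q) = -5 (Function('t')(T, q) = Add(2, Add(3, -10)) = Add(2, -7) = -5)
Mul(Add(-111, -249), Pow(Add(Mul(-1, 103), Function('t')(C, Function('N')(0))), -1)) = Mul(Add(-111, -249), Pow(Add(Mul(-1, 103), -5), -1)) = Mul(-360, Pow(Add(-103, -5), -1)) = Mul(-360, Pow(-108, -1)) = Mul(-360, Rational(-1, 108)) = Rational(10, 3)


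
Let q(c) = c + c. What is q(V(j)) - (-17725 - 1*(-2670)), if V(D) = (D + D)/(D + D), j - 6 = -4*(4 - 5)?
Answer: 15057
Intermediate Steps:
j = 10 (j = 6 - 4*(4 - 5) = 6 - 4*(-1) = 6 + 4 = 10)
V(D) = 1 (V(D) = (2*D)/((2*D)) = (2*D)*(1/(2*D)) = 1)
q(c) = 2*c
q(V(j)) - (-17725 - 1*(-2670)) = 2*1 - (-17725 - 1*(-2670)) = 2 - (-17725 + 2670) = 2 - 1*(-15055) = 2 + 15055 = 15057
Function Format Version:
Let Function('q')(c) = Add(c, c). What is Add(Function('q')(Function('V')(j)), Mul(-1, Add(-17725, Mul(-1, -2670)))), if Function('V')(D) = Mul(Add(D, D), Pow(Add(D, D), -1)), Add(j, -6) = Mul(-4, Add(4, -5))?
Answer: 15057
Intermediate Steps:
j = 10 (j = Add(6, Mul(-4, Add(4, -5))) = Add(6, Mul(-4, -1)) = Add(6, 4) = 10)
Function('V')(D) = 1 (Function('V')(D) = Mul(Mul(2, D), Pow(Mul(2, D), -1)) = Mul(Mul(2, D), Mul(Rational(1, 2), Pow(D, -1))) = 1)
Function('q')(c) = Mul(2, c)
Add(Function('q')(Function('V')(j)), Mul(-1, Add(-17725, Mul(-1, -2670)))) = Add(Mul(2, 1), Mul(-1, Add(-17725, Mul(-1, -2670)))) = Add(2, Mul(-1, Add(-17725, 2670))) = Add(2, Mul(-1, -15055)) = Add(2, 15055) = 15057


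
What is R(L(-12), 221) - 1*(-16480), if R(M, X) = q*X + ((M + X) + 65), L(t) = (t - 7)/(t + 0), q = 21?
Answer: 256903/12 ≈ 21409.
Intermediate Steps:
L(t) = (-7 + t)/t
R(M, X) = 65 + M + 22*X (R(M, X) = 21*X + ((M + X) + 65) = 21*X + (65 + M + X) = 65 + M + 22*X)
R(L(-12), 221) - 1*(-16480) = (65 + (-7 - 12)/(-12) + 22*221) - 1*(-16480) = (65 - 1/12*(-19) + 4862) + 16480 = (65 + 19/12 + 4862) + 16480 = 59143/12 + 16480 = 256903/12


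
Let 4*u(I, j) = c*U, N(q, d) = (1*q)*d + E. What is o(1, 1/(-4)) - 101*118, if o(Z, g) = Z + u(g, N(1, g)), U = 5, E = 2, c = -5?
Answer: -47693/4 ≈ -11923.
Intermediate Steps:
N(q, d) = 2 + d*q (N(q, d) = (1*q)*d + 2 = q*d + 2 = d*q + 2 = 2 + d*q)
u(I, j) = -25/4 (u(I, j) = (-5*5)/4 = (1/4)*(-25) = -25/4)
o(Z, g) = -25/4 + Z (o(Z, g) = Z - 25/4 = -25/4 + Z)
o(1, 1/(-4)) - 101*118 = (-25/4 + 1) - 101*118 = -21/4 - 11918 = -47693/4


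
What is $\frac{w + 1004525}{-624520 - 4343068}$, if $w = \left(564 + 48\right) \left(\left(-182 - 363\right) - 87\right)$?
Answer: $- \frac{617741}{4967588} \approx -0.12435$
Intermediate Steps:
$w = -386784$ ($w = 612 \left(-545 - 87\right) = 612 \left(-632\right) = -386784$)
$\frac{w + 1004525}{-624520 - 4343068} = \frac{-386784 + 1004525}{-624520 - 4343068} = \frac{617741}{-4967588} = 617741 \left(- \frac{1}{4967588}\right) = - \frac{617741}{4967588}$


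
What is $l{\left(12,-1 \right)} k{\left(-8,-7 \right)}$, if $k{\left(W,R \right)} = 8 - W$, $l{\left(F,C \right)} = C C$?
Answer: $16$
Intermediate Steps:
$l{\left(F,C \right)} = C^{2}$
$l{\left(12,-1 \right)} k{\left(-8,-7 \right)} = \left(-1\right)^{2} \left(8 - -8\right) = 1 \left(8 + 8\right) = 1 \cdot 16 = 16$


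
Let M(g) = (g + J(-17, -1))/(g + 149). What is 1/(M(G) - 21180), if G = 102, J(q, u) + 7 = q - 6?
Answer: -251/5316108 ≈ -4.7215e-5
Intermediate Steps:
J(q, u) = -13 + q (J(q, u) = -7 + (q - 6) = -7 + (-6 + q) = -13 + q)
M(g) = (-30 + g)/(149 + g) (M(g) = (g + (-13 - 17))/(g + 149) = (g - 30)/(149 + g) = (-30 + g)/(149 + g))
1/(M(G) - 21180) = 1/((-30 + 102)/(149 + 102) - 21180) = 1/(72/251 - 21180) = 1/(-5316108/251) = -251/5316108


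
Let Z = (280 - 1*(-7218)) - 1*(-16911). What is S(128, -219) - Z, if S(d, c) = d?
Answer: -24281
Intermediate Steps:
Z = 24409 (Z = (280 + 7218) + 16911 = 7498 + 16911 = 24409)
S(128, -219) - Z = 128 - 1*24409 = 128 - 24409 = -24281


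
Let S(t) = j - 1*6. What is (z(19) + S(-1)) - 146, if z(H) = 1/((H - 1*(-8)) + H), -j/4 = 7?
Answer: -8279/46 ≈ -179.98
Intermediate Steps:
j = -28 (j = -4*7 = -28)
S(t) = -34 (S(t) = -28 - 1*6 = -28 - 6 = -34)
z(H) = 1/(8 + 2*H) (z(H) = 1/((H + 8) + H) = 1/((8 + H) + H) = 1/(8 + 2*H))
(z(19) + S(-1)) - 146 = (1/(2*(4 + 19)) - 34) - 146 = ((½)/23 - 34) - 146 = ((½)*(1/23) - 34) - 146 = (1/46 - 34) - 146 = -1563/46 - 146 = -8279/46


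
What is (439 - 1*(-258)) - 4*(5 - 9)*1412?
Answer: 23289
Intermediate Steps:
(439 - 1*(-258)) - 4*(5 - 9)*1412 = (439 + 258) - 4*(-4)*1412 = 697 + 16*1412 = 697 + 22592 = 23289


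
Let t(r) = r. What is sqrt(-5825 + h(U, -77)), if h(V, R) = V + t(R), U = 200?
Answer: I*sqrt(5702) ≈ 75.512*I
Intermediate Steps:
h(V, R) = R + V (h(V, R) = V + R = R + V)
sqrt(-5825 + h(U, -77)) = sqrt(-5825 + (-77 + 200)) = sqrt(-5825 + 123) = sqrt(-5702) = I*sqrt(5702)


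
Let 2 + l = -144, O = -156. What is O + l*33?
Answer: -4974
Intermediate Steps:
l = -146 (l = -2 - 144 = -146)
O + l*33 = -156 - 146*33 = -156 - 4818 = -4974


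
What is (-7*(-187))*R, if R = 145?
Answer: 189805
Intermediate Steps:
(-7*(-187))*R = -7*(-187)*145 = 1309*145 = 189805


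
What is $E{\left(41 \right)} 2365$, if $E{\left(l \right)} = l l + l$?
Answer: $4072530$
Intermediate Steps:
$E{\left(l \right)} = l + l^{2}$ ($E{\left(l \right)} = l^{2} + l = l + l^{2}$)
$E{\left(41 \right)} 2365 = 41 \left(1 + 41\right) 2365 = 41 \cdot 42 \cdot 2365 = 1722 \cdot 2365 = 4072530$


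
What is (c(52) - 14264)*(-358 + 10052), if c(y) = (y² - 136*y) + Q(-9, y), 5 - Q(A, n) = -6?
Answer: -180511974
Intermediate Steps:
Q(A, n) = 11 (Q(A, n) = 5 - 1*(-6) = 5 + 6 = 11)
c(y) = 11 + y² - 136*y (c(y) = (y² - 136*y) + 11 = 11 + y² - 136*y)
(c(52) - 14264)*(-358 + 10052) = ((11 + 52² - 136*52) - 14264)*(-358 + 10052) = ((11 + 2704 - 7072) - 14264)*9694 = (-4357 - 14264)*9694 = -18621*9694 = -180511974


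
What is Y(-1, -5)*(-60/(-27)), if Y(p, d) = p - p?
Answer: 0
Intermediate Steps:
Y(p, d) = 0
Y(-1, -5)*(-60/(-27)) = 0*(-60/(-27)) = 0*(-60*(-1/27)) = 0*(20/9) = 0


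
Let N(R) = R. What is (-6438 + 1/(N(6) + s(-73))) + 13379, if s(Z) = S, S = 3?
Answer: 62470/9 ≈ 6941.1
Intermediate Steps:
s(Z) = 3
(-6438 + 1/(N(6) + s(-73))) + 13379 = (-6438 + 1/(6 + 3)) + 13379 = (-6438 + 1/9) + 13379 = (-6438 + ⅑) + 13379 = -57941/9 + 13379 = 62470/9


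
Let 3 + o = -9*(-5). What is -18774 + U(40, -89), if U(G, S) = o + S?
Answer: -18821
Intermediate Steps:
o = 42 (o = -3 - 9*(-5) = -3 + 45 = 42)
U(G, S) = 42 + S
-18774 + U(40, -89) = -18774 + (42 - 89) = -18774 - 47 = -18821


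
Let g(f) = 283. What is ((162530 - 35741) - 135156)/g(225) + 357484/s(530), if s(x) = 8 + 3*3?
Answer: 101025733/4811 ≈ 20999.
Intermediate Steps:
s(x) = 17 (s(x) = 8 + 9 = 17)
((162530 - 35741) - 135156)/g(225) + 357484/s(530) = ((162530 - 35741) - 135156)/283 + 357484/17 = (126789 - 135156)*(1/283) + 357484*(1/17) = -8367*1/283 + 357484/17 = -8367/283 + 357484/17 = 101025733/4811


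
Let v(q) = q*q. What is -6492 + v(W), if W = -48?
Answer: -4188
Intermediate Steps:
v(q) = q²
-6492 + v(W) = -6492 + (-48)² = -6492 + 2304 = -4188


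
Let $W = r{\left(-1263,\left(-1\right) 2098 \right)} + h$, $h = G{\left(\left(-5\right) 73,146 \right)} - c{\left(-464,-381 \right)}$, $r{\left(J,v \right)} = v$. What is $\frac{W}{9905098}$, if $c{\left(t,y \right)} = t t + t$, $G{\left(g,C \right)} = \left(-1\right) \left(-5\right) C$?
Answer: $- \frac{108100}{4952549} \approx -0.021827$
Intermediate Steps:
$G{\left(g,C \right)} = 5 C$
$c{\left(t,y \right)} = t + t^{2}$ ($c{\left(t,y \right)} = t^{2} + t = t + t^{2}$)
$h = -214102$ ($h = 5 \cdot 146 - - 464 \left(1 - 464\right) = 730 - \left(-464\right) \left(-463\right) = 730 - 214832 = -214102$)
$W = -216200$ ($W = \left(-1\right) 2098 - 214102 = -2098 - 214102 = -216200$)
$\frac{W}{9905098} = - \frac{216200}{9905098} = \left(-216200\right) \frac{1}{9905098} = - \frac{108100}{4952549}$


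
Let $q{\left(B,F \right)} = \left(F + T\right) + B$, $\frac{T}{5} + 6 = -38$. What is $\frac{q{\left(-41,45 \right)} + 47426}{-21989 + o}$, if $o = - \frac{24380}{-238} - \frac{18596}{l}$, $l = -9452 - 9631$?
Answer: $- \frac{107208103170}{49699479659} \approx -2.1571$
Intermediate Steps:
$T = -220$ ($T = -30 + 5 \left(-38\right) = -30 - 190 = -220$)
$l = -19083$ ($l = -9452 - 9631 = -19083$)
$o = \frac{234834694}{2270877}$ ($o = - \frac{24380}{-238} - \frac{18596}{-19083} = \left(-24380\right) \left(- \frac{1}{238}\right) - - \frac{18596}{19083} = \frac{12190}{119} + \frac{18596}{19083} = \frac{234834694}{2270877} \approx 103.41$)
$q{\left(B,F \right)} = -220 + B + F$ ($q{\left(B,F \right)} = \left(F - 220\right) + B = \left(-220 + F\right) + B = -220 + B + F$)
$\frac{q{\left(-41,45 \right)} + 47426}{-21989 + o} = \frac{\left(-220 - 41 + 45\right) + 47426}{-21989 + \frac{234834694}{2270877}} = \frac{-216 + 47426}{- \frac{49699479659}{2270877}} = 47210 \left(- \frac{2270877}{49699479659}\right) = - \frac{107208103170}{49699479659}$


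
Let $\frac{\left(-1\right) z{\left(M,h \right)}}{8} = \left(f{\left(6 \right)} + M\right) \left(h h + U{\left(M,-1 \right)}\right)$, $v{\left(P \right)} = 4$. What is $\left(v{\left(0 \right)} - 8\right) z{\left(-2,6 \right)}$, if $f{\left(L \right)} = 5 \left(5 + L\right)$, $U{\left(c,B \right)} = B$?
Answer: $59360$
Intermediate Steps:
$f{\left(L \right)} = 25 + 5 L$
$z{\left(M,h \right)} = - 8 \left(-1 + h^{2}\right) \left(55 + M\right)$ ($z{\left(M,h \right)} = - 8 \left(\left(25 + 5 \cdot 6\right) + M\right) \left(h h - 1\right) = - 8 \left(\left(25 + 30\right) + M\right) \left(h^{2} - 1\right) = - 8 \left(55 + M\right) \left(-1 + h^{2}\right) = - 8 \left(-1 + h^{2}\right) \left(55 + M\right)$)
$\left(v{\left(0 \right)} - 8\right) z{\left(-2,6 \right)} = \left(4 - 8\right) \left(440 - 440 \cdot 6^{2} + 8 \left(-2\right) - - 16 \cdot 6^{2}\right) = - 4 \left(440 - 15840 - 16 - \left(-16\right) 36\right) = - 4 \left(440 - 15840 - 16 + 576\right) = \left(-4\right) \left(-14840\right) = 59360$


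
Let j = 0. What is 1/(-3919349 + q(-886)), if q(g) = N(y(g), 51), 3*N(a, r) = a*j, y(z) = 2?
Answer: -1/3919349 ≈ -2.5514e-7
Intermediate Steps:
N(a, r) = 0 (N(a, r) = (a*0)/3 = (1/3)*0 = 0)
q(g) = 0
1/(-3919349 + q(-886)) = 1/(-3919349 + 0) = 1/(-3919349) = -1/3919349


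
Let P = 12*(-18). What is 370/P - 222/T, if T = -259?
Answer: -647/756 ≈ -0.85582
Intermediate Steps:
P = -216
370/P - 222/T = 370/(-216) - 222/(-259) = 370*(-1/216) - 222*(-1/259) = -185/108 + 6/7 = -647/756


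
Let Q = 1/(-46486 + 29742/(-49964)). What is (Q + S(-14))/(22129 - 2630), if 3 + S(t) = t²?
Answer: 224136302757/22644737070377 ≈ 0.0098979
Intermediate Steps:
Q = -24982/1161328123 (Q = 1/(-46486 + 29742*(-1/49964)) = 1/(-46486 - 14871/24982) = 1/(-1161328123/24982) = -24982/1161328123 ≈ -2.1512e-5)
S(t) = -3 + t²
(Q + S(-14))/(22129 - 2630) = (-24982/1161328123 + (-3 + (-14)²))/(22129 - 2630) = (-24982/1161328123 + (-3 + 196))/19499 = (-24982/1161328123 + 193)*(1/19499) = (224136302757/1161328123)*(1/19499) = 224136302757/22644737070377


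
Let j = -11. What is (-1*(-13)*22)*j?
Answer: -3146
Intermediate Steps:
(-1*(-13)*22)*j = (-1*(-13)*22)*(-11) = (13*22)*(-11) = 286*(-11) = -3146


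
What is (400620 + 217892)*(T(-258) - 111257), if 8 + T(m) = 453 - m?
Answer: -68378975648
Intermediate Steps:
T(m) = 445 - m (T(m) = -8 + (453 - m) = 445 - m)
(400620 + 217892)*(T(-258) - 111257) = (400620 + 217892)*((445 - 1*(-258)) - 111257) = 618512*((445 + 258) - 111257) = 618512*(703 - 111257) = 618512*(-110554) = -68378975648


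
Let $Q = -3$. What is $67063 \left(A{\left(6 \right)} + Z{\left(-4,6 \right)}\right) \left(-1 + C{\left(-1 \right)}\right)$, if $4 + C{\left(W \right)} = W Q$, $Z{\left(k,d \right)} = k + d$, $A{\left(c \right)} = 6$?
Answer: $-1073008$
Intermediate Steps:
$Z{\left(k,d \right)} = d + k$
$C{\left(W \right)} = -4 - 3 W$ ($C{\left(W \right)} = -4 + W \left(-3\right) = -4 - 3 W$)
$67063 \left(A{\left(6 \right)} + Z{\left(-4,6 \right)}\right) \left(-1 + C{\left(-1 \right)}\right) = 67063 \left(6 + \left(6 - 4\right)\right) \left(-1 - 1\right) = 67063 \left(6 + 2\right) \left(-1 + \left(-4 + 3\right)\right) = 67063 \cdot 8 \left(-1 - 1\right) = 67063 \cdot 8 \left(-2\right) = 67063 \left(-16\right) = -1073008$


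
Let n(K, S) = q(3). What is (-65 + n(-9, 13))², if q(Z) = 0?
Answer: 4225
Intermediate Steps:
n(K, S) = 0
(-65 + n(-9, 13))² = (-65 + 0)² = (-65)² = 4225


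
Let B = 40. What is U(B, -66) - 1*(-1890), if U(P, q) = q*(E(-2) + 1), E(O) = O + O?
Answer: 2088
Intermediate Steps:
E(O) = 2*O
U(P, q) = -3*q (U(P, q) = q*(2*(-2) + 1) = q*(-4 + 1) = q*(-3) = -3*q)
U(B, -66) - 1*(-1890) = -3*(-66) - 1*(-1890) = 198 + 1890 = 2088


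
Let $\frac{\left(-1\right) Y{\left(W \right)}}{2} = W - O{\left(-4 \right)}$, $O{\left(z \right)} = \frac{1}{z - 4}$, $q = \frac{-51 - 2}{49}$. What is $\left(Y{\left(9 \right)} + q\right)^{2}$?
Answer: $\frac{14356521}{38416} \approx 373.71$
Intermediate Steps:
$q = - \frac{53}{49}$ ($q = \left(-53\right) \frac{1}{49} = - \frac{53}{49} \approx -1.0816$)
$O{\left(z \right)} = \frac{1}{-4 + z}$
$Y{\left(W \right)} = - \frac{1}{4} - 2 W$ ($Y{\left(W \right)} = - 2 \left(W - \frac{1}{-4 - 4}\right) = - 2 \left(W - \frac{1}{-8}\right) = - 2 \left(W - - \frac{1}{8}\right) = - 2 \left(W + \frac{1}{8}\right) = - 2 \left(\frac{1}{8} + W\right) = - \frac{1}{4} - 2 W$)
$\left(Y{\left(9 \right)} + q\right)^{2} = \left(\left(- \frac{1}{4} - 18\right) - \frac{53}{49}\right)^{2} = \left(- \frac{73}{4} - \frac{53}{49}\right)^{2} = \left(- \frac{3789}{196}\right)^{2} = \frac{14356521}{38416}$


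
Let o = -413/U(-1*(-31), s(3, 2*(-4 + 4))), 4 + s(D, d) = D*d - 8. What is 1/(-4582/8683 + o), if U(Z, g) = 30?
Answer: -260490/3723539 ≈ -0.069958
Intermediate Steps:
s(D, d) = -12 + D*d (s(D, d) = -4 + (D*d - 8) = -4 + (-8 + D*d) = -12 + D*d)
o = -413/30 ≈ -13.767
1/(-4582/8683 + o) = 1/(-4582/8683 - 413/30) = 1/(-3723539/260490) = -260490/3723539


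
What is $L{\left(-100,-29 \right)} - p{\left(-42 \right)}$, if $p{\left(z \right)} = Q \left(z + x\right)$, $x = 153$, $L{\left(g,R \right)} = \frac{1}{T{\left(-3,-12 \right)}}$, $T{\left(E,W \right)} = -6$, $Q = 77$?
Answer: $- \frac{51283}{6} \approx -8547.2$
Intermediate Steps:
$L{\left(g,R \right)} = - \frac{1}{6}$ ($L{\left(g,R \right)} = \frac{1}{-6} = - \frac{1}{6}$)
$p{\left(z \right)} = 11781 + 77 z$ ($p{\left(z \right)} = 77 \left(z + 153\right) = 77 \left(153 + z\right) = 11781 + 77 z$)
$L{\left(-100,-29 \right)} - p{\left(-42 \right)} = - \frac{1}{6} - \left(11781 + 77 \left(-42\right)\right) = - \frac{1}{6} - \left(11781 - 3234\right) = - \frac{1}{6} - 8547 = - \frac{51283}{6}$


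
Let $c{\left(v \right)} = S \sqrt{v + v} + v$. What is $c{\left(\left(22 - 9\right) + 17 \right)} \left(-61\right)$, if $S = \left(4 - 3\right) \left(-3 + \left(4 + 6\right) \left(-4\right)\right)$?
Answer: $-1830 + 5246 \sqrt{15} \approx 18488.0$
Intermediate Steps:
$S = -43$ ($S = 1 \left(-3 + 10 \left(-4\right)\right) = 1 \left(-3 - 40\right) = 1 \left(-43\right) = -43$)
$c{\left(v \right)} = v - 43 \sqrt{2} \sqrt{v}$ ($c{\left(v \right)} = - 43 \sqrt{v + v} + v = - 43 \sqrt{2 v} + v = - 43 \sqrt{2} \sqrt{v} + v = v - 43 \sqrt{2} \sqrt{v}$)
$c{\left(\left(22 - 9\right) + 17 \right)} \left(-61\right) = \left(\left(\left(22 - 9\right) + 17\right) - 43 \sqrt{2} \sqrt{\left(22 - 9\right) + 17}\right) \left(-61\right) = \left(\left(13 + 17\right) - 43 \sqrt{2} \sqrt{13 + 17}\right) \left(-61\right) = \left(30 - 43 \sqrt{2} \sqrt{30}\right) \left(-61\right) = \left(30 - 86 \sqrt{15}\right) \left(-61\right) = -1830 + 5246 \sqrt{15}$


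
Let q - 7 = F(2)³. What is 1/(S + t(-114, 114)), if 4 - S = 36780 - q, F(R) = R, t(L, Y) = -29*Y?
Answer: -1/40067 ≈ -2.4958e-5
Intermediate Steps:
q = 15 (q = 7 + 2³ = 7 + 8 = 15)
S = -36761 (S = 4 - (36780 - 1*15) = 4 - (36780 - 15) = 4 - 1*36765 = 4 - 36765 = -36761)
1/(S + t(-114, 114)) = 1/(-36761 - 29*114) = 1/(-36761 - 3306) = 1/(-40067) = -1/40067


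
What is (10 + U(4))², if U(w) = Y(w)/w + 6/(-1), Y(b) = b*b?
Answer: 64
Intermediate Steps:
Y(b) = b²
U(w) = -6 + w (U(w) = w²/w + 6/(-1) = w + 6*(-1) = w - 6 = -6 + w)
(10 + U(4))² = (10 + (-6 + 4))² = (10 - 2)² = 8² = 64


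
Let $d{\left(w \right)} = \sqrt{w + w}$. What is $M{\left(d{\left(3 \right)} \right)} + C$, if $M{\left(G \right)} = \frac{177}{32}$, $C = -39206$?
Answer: $- \frac{1254415}{32} \approx -39201.0$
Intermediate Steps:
$d{\left(w \right)} = \sqrt{2} \sqrt{w}$ ($d{\left(w \right)} = \sqrt{2 w} = \sqrt{2} \sqrt{w}$)
$M{\left(G \right)} = \frac{177}{32}$ ($M{\left(G \right)} = 177 \cdot \frac{1}{32} = \frac{177}{32}$)
$M{\left(d{\left(3 \right)} \right)} + C = \frac{177}{32} - 39206 = - \frac{1254415}{32}$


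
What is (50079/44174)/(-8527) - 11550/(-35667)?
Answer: 1449590648069/4478249817522 ≈ 0.32370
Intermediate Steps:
(50079/44174)/(-8527) - 11550/(-35667) = (50079*(1/44174))*(-1/8527) - 11550*(-1/35667) = (50079/44174)*(-1/8527) + 3850/11889 = -50079/376671698 + 3850/11889 = 1449590648069/4478249817522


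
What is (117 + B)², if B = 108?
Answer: 50625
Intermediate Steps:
(117 + B)² = (117 + 108)² = 225² = 50625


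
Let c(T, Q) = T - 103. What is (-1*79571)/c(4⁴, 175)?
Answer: -79571/153 ≈ -520.07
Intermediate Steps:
c(T, Q) = -103 + T
(-1*79571)/c(4⁴, 175) = (-1*79571)/(-103 + 4⁴) = -79571/(-103 + 256) = -79571/153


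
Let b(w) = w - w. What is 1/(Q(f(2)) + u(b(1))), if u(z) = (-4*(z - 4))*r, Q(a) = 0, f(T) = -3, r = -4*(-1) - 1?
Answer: 1/48 ≈ 0.020833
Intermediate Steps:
b(w) = 0
r = 3 (r = 4 - 1 = 3)
u(z) = 48 - 12*z (u(z) = -4*(z - 4)*3 = -4*(-4 + z)*3 = (16 - 4*z)*3 = 48 - 12*z)
1/(Q(f(2)) + u(b(1))) = 1/(0 + (48 - 12*0)) = 1/(0 + (48 + 0)) = 1/(0 + 48) = 1/48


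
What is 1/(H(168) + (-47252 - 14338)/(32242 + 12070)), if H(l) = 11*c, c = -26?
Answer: -22156/6367411 ≈ -0.0034796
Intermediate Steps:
H(l) = -286 (H(l) = 11*(-26) = -286)
1/(H(168) + (-47252 - 14338)/(32242 + 12070)) = 1/(-286 + (-47252 - 14338)/(32242 + 12070)) = 1/(-286 - 61590/44312) = 1/(-286 - 61590*1/44312) = 1/(-286 - 30795/22156) = 1/(-6367411/22156) = -22156/6367411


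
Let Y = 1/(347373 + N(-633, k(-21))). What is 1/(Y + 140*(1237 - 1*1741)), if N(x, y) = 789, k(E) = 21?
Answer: -348162/24566310719 ≈ -1.4172e-5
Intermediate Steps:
Y = 1/348162 (Y = 1/(347373 + 789) = 1/348162 ≈ 2.8722e-6)
1/(Y + 140*(1237 - 1*1741)) = 1/(1/348162 + 140*(1237 - 1*1741)) = 1/(1/348162 + 140*(1237 - 1741)) = 1/(1/348162 + 140*(-504)) = 1/(1/348162 - 70560) = 1/(-24566310719/348162) = -348162/24566310719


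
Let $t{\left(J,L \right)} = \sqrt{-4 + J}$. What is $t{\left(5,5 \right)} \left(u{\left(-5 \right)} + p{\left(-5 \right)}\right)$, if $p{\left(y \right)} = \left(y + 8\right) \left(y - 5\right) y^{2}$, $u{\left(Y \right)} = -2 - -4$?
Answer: $-748$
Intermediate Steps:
$u{\left(Y \right)} = 2$ ($u{\left(Y \right)} = -2 + 4 = 2$)
$p{\left(y \right)} = y^{2} \left(-5 + y\right) \left(8 + y\right)$ ($p{\left(y \right)} = \left(8 + y\right) \left(-5 + y\right) y^{2} = \left(-5 + y\right) \left(8 + y\right) y^{2} = y^{2} \left(-5 + y\right) \left(8 + y\right)$)
$t{\left(5,5 \right)} \left(u{\left(-5 \right)} + p{\left(-5 \right)}\right) = \sqrt{-4 + 5} \left(2 + \left(-5\right)^{2} \left(-40 + \left(-5\right)^{2} + 3 \left(-5\right)\right)\right) = \sqrt{1} \left(2 + 25 \left(-40 + 25 - 15\right)\right) = 1 \left(2 + 25 \left(-30\right)\right) = 1 \left(2 - 750\right) = 1 \left(-748\right) = -748$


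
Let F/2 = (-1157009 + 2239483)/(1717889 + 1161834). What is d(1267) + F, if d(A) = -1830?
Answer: -5267728142/2879723 ≈ -1829.2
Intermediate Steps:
F = 2164948/2879723 (F = 2*((-1157009 + 2239483)/(1717889 + 1161834)) = 2*(1082474/2879723) = 2164948/2879723 ≈ 0.75179)
d(1267) + F = -1830 + 2164948/2879723 = -5267728142/2879723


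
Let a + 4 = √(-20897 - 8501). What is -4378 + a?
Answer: -4382 + I*√29398 ≈ -4382.0 + 171.46*I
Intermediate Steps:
a = -4 + I*√29398 (a = -4 + √(-20897 - 8501) = -4 + √(-29398) = -4 + I*√29398 ≈ -4.0 + 171.46*I)
-4378 + a = -4378 + (-4 + I*√29398) = -4382 + I*√29398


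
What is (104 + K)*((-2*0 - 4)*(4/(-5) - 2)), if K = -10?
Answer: 5264/5 ≈ 1052.8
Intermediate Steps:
(104 + K)*((-2*0 - 4)*(4/(-5) - 2)) = (104 - 10)*((-2*0 - 4)*(4/(-5) - 2)) = 94*((0 - 4)*(4*(-1/5) - 2)) = 94*(-4*(-4/5 - 2)) = 94*(-4*(-14/5)) = 94*(56/5) = 5264/5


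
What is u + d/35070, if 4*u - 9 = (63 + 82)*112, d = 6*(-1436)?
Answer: 94969661/23380 ≈ 4062.0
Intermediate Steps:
d = -8616
u = 16249/4 (u = 9/4 + ((63 + 82)*112)/4 = 9/4 + (145*112)/4 = 9/4 + (¼)*16240 = 9/4 + 4060 = 16249/4 ≈ 4062.3)
u + d/35070 = 16249/4 - 8616/35070 = 16249/4 - 8616*1/35070 = 16249/4 - 1436/5845 = 94969661/23380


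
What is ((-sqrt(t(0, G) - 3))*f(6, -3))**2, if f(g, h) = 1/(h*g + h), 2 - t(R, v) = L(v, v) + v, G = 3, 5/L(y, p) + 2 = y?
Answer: -1/49 ≈ -0.020408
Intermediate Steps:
L(y, p) = 5/(-2 + y)
t(R, v) = 2 - v - 5/(-2 + v) (t(R, v) = 2 - (5/(-2 + v) + v) = 2 - (v + 5/(-2 + v)) = 2 + (-v - 5/(-2 + v)) = 2 - v - 5/(-2 + v))
f(g, h) = 1/(h + g*h) (f(g, h) = 1/(g*h + h) = 1/(h + g*h))
((-sqrt(t(0, G) - 3))*f(6, -3))**2 = ((-sqrt((-5 - (2 - 1*3)**2)/(-2 + 3) - 3))*(1/((-3)*(1 + 6))))**2 = ((-sqrt((-5 - (2 - 3)**2)/1 - 3))*(-1/3/7))**2 = ((-sqrt(1*(-5 - 1*(-1)**2) - 3))*(-1/3*1/7))**2 = (-sqrt(1*(-5 - 1*1) - 3)*(-1/21))**2 = (-sqrt(1*(-5 - 1) - 3)*(-1/21))**2 = (-sqrt(1*(-6) - 3)*(-1/21))**2 = (-sqrt(-6 - 3)*(-1/21))**2 = (-sqrt(-9)*(-1/21))**2 = (-3*I*(-1/21))**2 = (I/7)**2 = -1/49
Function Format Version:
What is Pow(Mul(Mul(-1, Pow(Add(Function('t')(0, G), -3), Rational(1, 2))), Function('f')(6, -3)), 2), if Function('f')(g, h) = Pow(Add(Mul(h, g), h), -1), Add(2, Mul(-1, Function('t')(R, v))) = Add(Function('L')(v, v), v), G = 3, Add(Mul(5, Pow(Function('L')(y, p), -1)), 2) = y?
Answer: Rational(-1, 49) ≈ -0.020408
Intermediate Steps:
Function('L')(y, p) = Mul(5, Pow(Add(-2, y), -1))
Function('t')(R, v) = Add(2, Mul(-1, v), Mul(-5, Pow(Add(-2, v), -1))) (Function('t')(R, v) = Add(2, Mul(-1, Add(Mul(5, Pow(Add(-2, v), -1)), v))) = Add(2, Mul(-1, Add(v, Mul(5, Pow(Add(-2, v), -1))))) = Add(2, Add(Mul(-1, v), Mul(-5, Pow(Add(-2, v), -1)))) = Add(2, Mul(-1, v), Mul(-5, Pow(Add(-2, v), -1))))
Function('f')(g, h) = Pow(Add(h, Mul(g, h)), -1) (Function('f')(g, h) = Pow(Add(Mul(g, h), h), -1) = Pow(Add(h, Mul(g, h)), -1))
Pow(Mul(Mul(-1, Pow(Add(Function('t')(0, G), -3), Rational(1, 2))), Function('f')(6, -3)), 2) = Pow(Mul(Mul(-1, Pow(Add(Mul(Pow(Add(-2, 3), -1), Add(-5, Mul(-1, Pow(Add(2, Mul(-1, 3)), 2)))), -3), Rational(1, 2))), Mul(Pow(-3, -1), Pow(Add(1, 6), -1))), 2) = Pow(Mul(Mul(-1, Pow(Add(Mul(Pow(1, -1), Add(-5, Mul(-1, Pow(Add(2, -3), 2)))), -3), Rational(1, 2))), Mul(Rational(-1, 3), Pow(7, -1))), 2) = Pow(Mul(Mul(-1, Pow(Add(Mul(1, Add(-5, Mul(-1, Pow(-1, 2)))), -3), Rational(1, 2))), Mul(Rational(-1, 3), Rational(1, 7))), 2) = Pow(Mul(Mul(-1, Pow(Add(Mul(1, Add(-5, Mul(-1, 1))), -3), Rational(1, 2))), Rational(-1, 21)), 2) = Pow(Mul(Mul(-1, Pow(Add(Mul(1, Add(-5, -1)), -3), Rational(1, 2))), Rational(-1, 21)), 2) = Pow(Mul(Mul(-1, Pow(Add(Mul(1, -6), -3), Rational(1, 2))), Rational(-1, 21)), 2) = Pow(Mul(Mul(-1, Pow(Add(-6, -3), Rational(1, 2))), Rational(-1, 21)), 2) = Pow(Mul(Mul(-1, Pow(-9, Rational(1, 2))), Rational(-1, 21)), 2) = Pow(Mul(Mul(-1, Mul(3, I)), Rational(-1, 21)), 2) = Pow(Mul(Mul(-3, I), Rational(-1, 21)), 2) = Pow(Mul(Rational(1, 7), I), 2) = Rational(-1, 49)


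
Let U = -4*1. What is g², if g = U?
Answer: 16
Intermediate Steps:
U = -4
g = -4
g² = (-4)² = 16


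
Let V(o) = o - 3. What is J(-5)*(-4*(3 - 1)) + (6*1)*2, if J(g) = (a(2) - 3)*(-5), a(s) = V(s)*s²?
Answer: -268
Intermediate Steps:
V(o) = -3 + o
a(s) = s²*(-3 + s) (a(s) = (-3 + s)*s² = s²*(-3 + s))
J(g) = 35 (J(g) = (2²*(-3 + 2) - 3)*(-5) = (4*(-1) - 3)*(-5) = (-4 - 3)*(-5) = -7*(-5) = 35)
J(-5)*(-4*(3 - 1)) + (6*1)*2 = 35*(-4*(3 - 1)) + (6*1)*2 = 35*(-4*2) + 6*2 = 35*(-8) + 12 = -280 + 12 = -268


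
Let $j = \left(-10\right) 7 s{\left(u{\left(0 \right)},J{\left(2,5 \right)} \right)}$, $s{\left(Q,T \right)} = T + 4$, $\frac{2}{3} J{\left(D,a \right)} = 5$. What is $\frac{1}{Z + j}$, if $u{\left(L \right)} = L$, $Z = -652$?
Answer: $- \frac{1}{1457} \approx -0.00068634$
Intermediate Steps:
$J{\left(D,a \right)} = \frac{15}{2}$ ($J{\left(D,a \right)} = \frac{3}{2} \cdot 5 = \frac{15}{2}$)
$s{\left(Q,T \right)} = 4 + T$
$j = -805$ ($j = \left(-10\right) 7 \left(4 + \frac{15}{2}\right) = \left(-70\right) \frac{23}{2} = -805$)
$\frac{1}{Z + j} = \frac{1}{-652 - 805} = \frac{1}{-1457} = - \frac{1}{1457}$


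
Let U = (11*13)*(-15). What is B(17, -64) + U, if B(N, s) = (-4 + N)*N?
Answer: -1924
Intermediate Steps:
U = -2145 (U = 143*(-15) = -2145)
B(N, s) = N*(-4 + N)
B(17, -64) + U = 17*(-4 + 17) - 2145 = 17*13 - 2145 = 221 - 2145 = -1924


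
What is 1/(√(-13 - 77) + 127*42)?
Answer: 889/4741941 - I*√10/9483882 ≈ 0.00018748 - 3.3344e-7*I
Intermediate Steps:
1/(√(-13 - 77) + 127*42) = 1/(√(-90) + 5334) = 1/(3*I*√10 + 5334) = 1/(5334 + 3*I*√10)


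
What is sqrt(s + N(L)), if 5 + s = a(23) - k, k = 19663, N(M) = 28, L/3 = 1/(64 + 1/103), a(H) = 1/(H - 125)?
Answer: I*sqrt(204334662)/102 ≈ 140.14*I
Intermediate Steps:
a(H) = 1/(-125 + H)
L = 309/6593 (L = 3/(64 + 1/103) = 3/(6593/103) = 3*(103/6593) = 309/6593 ≈ 0.046868)
s = -2006137/102 (s = -5 + (1/(-125 + 23) - 1*19663) = -5 + (1/(-102) - 19663) = -5 + (-1/102 - 19663) = -5 - 2005627/102 = -2006137/102 ≈ -19668.)
sqrt(s + N(L)) = sqrt(-2006137/102 + 28) = sqrt(-2003281/102) = I*sqrt(204334662)/102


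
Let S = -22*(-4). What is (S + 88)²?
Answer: 30976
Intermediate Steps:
S = 88
(S + 88)² = (88 + 88)² = 176² = 30976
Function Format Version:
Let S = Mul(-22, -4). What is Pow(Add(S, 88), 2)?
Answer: 30976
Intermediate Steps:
S = 88
Pow(Add(S, 88), 2) = Pow(Add(88, 88), 2) = Pow(176, 2) = 30976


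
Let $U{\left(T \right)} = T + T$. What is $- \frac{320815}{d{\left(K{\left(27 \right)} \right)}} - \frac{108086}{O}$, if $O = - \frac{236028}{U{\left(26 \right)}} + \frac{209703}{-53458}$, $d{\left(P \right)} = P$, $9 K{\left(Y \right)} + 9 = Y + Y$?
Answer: $- \frac{15576563555707}{242855565} \approx -64139.0$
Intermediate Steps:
$K{\left(Y \right)} = -1 + \frac{2 Y}{9}$ ($K{\left(Y \right)} = -1 + \frac{Y + Y}{9} = -1 + \frac{2 Y}{9}$)
$U{\left(T \right)} = 2 T$
$O = - \frac{242855565}{53458}$ ($O = - \frac{236028}{2 \cdot 26} + \frac{209703}{-53458} = - \frac{236028}{52} + 209703 \left(- \frac{1}{53458}\right) = \left(-236028\right) \frac{1}{52} - \frac{209703}{53458} = -4539 - \frac{209703}{53458} = - \frac{242855565}{53458} \approx -4542.9$)
$- \frac{320815}{d{\left(K{\left(27 \right)} \right)}} - \frac{108086}{O} = - \frac{320815}{-1 + \frac{2}{9} \cdot 27} - \frac{108086}{- \frac{242855565}{53458}} = - \frac{320815}{-1 + 6} - - \frac{5778061388}{242855565} = - \frac{320815}{5} + \frac{5778061388}{242855565} = \left(-320815\right) \frac{1}{5} + \frac{5778061388}{242855565} = -64163 + \frac{5778061388}{242855565} = - \frac{15576563555707}{242855565}$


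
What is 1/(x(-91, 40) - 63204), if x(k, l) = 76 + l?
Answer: -1/63088 ≈ -1.5851e-5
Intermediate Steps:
1/(x(-91, 40) - 63204) = 1/((76 + 40) - 63204) = 1/(116 - 63204) = 1/(-63088) = -1/63088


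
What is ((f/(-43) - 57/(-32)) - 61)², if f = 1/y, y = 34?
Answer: 1918948038121/547185664 ≈ 3506.9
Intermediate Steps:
f = 1/34 ≈ 0.029412
((f/(-43) - 57/(-32)) - 61)² = (((1/34)/(-43) - 57/(-32)) - 61)² = (((1/34)*(-1/43) - 57*(-1/32)) - 61)² = ((-1/1462 + 57/32) - 61)² = (41651/23392 - 61)² = (-1385261/23392)² = 1918948038121/547185664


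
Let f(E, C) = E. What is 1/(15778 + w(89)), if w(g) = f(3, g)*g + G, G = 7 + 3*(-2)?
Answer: 1/16046 ≈ 6.2321e-5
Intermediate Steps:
G = 1 (G = 7 - 6 = 1)
w(g) = 1 + 3*g (w(g) = 3*g + 1 = 1 + 3*g)
1/(15778 + w(89)) = 1/(15778 + (1 + 3*89)) = 1/(15778 + (1 + 267)) = 1/(15778 + 268) = 1/16046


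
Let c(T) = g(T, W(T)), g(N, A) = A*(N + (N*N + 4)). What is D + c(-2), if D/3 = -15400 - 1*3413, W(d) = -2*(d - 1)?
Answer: -56403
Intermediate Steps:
W(d) = 2 - 2*d (W(d) = -2*(-1 + d) = 2 - 2*d)
g(N, A) = A*(4 + N + N²) (g(N, A) = A*(N + (N² + 4)) = A*(N + (4 + N²)) = A*(4 + N + N²))
c(T) = (2 - 2*T)*(4 + T + T²)
D = -56439 (D = 3*(-15400 - 1*3413) = 3*(-15400 - 3413) = 3*(-18813) = -56439)
D + c(-2) = -56439 + (8 - 6*(-2) - 2*(-2)³) = -56439 + (8 + 12 - 2*(-8)) = -56439 + (8 + 12 + 16) = -56439 + 36 = -56403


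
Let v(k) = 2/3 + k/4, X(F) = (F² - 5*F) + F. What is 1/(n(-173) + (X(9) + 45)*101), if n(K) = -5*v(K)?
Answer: 12/111635 ≈ 0.00010749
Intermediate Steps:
X(F) = F² - 4*F
v(k) = ⅔ + k/4 (v(k) = 2*(⅓) + k*(¼) = ⅔ + k/4)
n(K) = -10/3 - 5*K/4 (n(K) = -5*(⅔ + K/4) = -10/3 - 5*K/4)
1/(n(-173) + (X(9) + 45)*101) = 1/((-10/3 - 5/4*(-173)) + (9*(-4 + 9) + 45)*101) = 1/((-10/3 + 865/4) + (9*5 + 45)*101) = 1/(2555/12 + (45 + 45)*101) = 1/(2555/12 + 90*101) = 1/(2555/12 + 9090) = 1/(111635/12) = 12/111635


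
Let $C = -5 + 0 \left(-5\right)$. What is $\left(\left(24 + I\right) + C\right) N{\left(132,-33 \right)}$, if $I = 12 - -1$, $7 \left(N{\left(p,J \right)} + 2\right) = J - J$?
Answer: $-64$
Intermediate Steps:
$N{\left(p,J \right)} = -2$ ($N{\left(p,J \right)} = -2 + \frac{J - J}{7} = -2 + \frac{1}{7} \cdot 0 = -2 + 0 = -2$)
$C = -5$ ($C = -5 + 0 = -5$)
$I = 13$ ($I = 12 + 1 = 13$)
$\left(\left(24 + I\right) + C\right) N{\left(132,-33 \right)} = \left(\left(24 + 13\right) - 5\right) \left(-2\right) = \left(37 - 5\right) \left(-2\right) = 32 \left(-2\right) = -64$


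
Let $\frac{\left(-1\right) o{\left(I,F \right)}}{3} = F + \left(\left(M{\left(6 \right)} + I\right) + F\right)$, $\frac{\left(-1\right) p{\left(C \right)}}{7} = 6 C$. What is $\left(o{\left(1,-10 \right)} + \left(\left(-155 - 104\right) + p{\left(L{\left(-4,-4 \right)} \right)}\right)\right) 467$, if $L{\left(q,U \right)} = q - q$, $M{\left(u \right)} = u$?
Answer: $-102740$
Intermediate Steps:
$L{\left(q,U \right)} = 0$
$p{\left(C \right)} = - 42 C$ ($p{\left(C \right)} = - 7 \cdot 6 C = - 42 C$)
$o{\left(I,F \right)} = -18 - 6 F - 3 I$ ($o{\left(I,F \right)} = - 3 \left(F + \left(\left(6 + I\right) + F\right)\right) = - 3 \left(F + \left(6 + F + I\right)\right) = - 3 \left(6 + I + 2 F\right) = -18 - 6 F - 3 I$)
$\left(o{\left(1,-10 \right)} + \left(\left(-155 - 104\right) + p{\left(L{\left(-4,-4 \right)} \right)}\right)\right) 467 = \left(\left(-18 - -60 - 3\right) - 259\right) 467 = \left(\left(-18 + 60 - 3\right) + \left(-259 + 0\right)\right) 467 = \left(39 - 259\right) 467 = \left(-220\right) 467 = -102740$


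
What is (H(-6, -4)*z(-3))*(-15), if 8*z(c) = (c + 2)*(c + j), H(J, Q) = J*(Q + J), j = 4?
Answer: 225/2 ≈ 112.50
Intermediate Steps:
H(J, Q) = J*(J + Q)
z(c) = (2 + c)*(4 + c)/8 (z(c) = ((c + 2)*(c + 4))/8 = ((2 + c)*(4 + c))/8 = (2 + c)*(4 + c)/8)
(H(-6, -4)*z(-3))*(-15) = ((-6*(-6 - 4))*(1 + (⅛)*(-3)² + (¾)*(-3)))*(-15) = ((-6*(-10))*(1 + (⅛)*9 - 9/4))*(-15) = (60*(1 + 9/8 - 9/4))*(-15) = (60*(-⅛))*(-15) = -15/2*(-15) = 225/2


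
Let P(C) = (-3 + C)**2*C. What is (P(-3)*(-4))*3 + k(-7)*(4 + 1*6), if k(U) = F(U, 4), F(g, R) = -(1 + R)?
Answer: 1246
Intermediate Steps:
P(C) = C*(-3 + C)**2
F(g, R) = -1 - R
k(U) = -5 (k(U) = -1 - 1*4 = -1 - 4 = -5)
(P(-3)*(-4))*3 + k(-7)*(4 + 1*6) = (-3*(-3 - 3)**2*(-4))*3 - 5*(4 + 1*6) = (-3*(-6)**2*(-4))*3 - 5*(4 + 6) = (-3*36*(-4))*3 - 5*10 = -108*(-4)*3 - 50 = 432*3 - 50 = 1296 - 50 = 1246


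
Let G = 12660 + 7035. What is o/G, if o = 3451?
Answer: 3451/19695 ≈ 0.17522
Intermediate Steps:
G = 19695
o/G = 3451/19695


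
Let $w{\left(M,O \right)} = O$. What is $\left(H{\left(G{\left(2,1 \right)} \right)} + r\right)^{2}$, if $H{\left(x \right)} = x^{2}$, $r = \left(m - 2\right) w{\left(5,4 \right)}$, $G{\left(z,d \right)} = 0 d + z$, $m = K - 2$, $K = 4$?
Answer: $16$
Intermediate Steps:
$m = 2$ ($m = 4 - 2 = 2$)
$G{\left(z,d \right)} = z$ ($G{\left(z,d \right)} = 0 + z = z$)
$r = 0$ ($r = \left(2 - 2\right) 4 = 0 \cdot 4 = 0$)
$\left(H{\left(G{\left(2,1 \right)} \right)} + r\right)^{2} = \left(2^{2} + 0\right)^{2} = \left(4 + 0\right)^{2} = 4^{2} = 16$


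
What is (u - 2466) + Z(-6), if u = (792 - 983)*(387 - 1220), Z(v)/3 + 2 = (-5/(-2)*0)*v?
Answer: 156631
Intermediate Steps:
Z(v) = -6 (Z(v) = -6 + 3*((-5/(-2)*0)*v) = -6 + 3*((-5*(-½)*0)*v) = -6 + 3*(((5/2)*0)*v) = -6 + 3*(0*v) = -6 + 3*0 = -6 + 0 = -6)
u = 159103 (u = -191*(-833) = 159103)
(u - 2466) + Z(-6) = (159103 - 2466) - 6 = 156637 - 6 = 156631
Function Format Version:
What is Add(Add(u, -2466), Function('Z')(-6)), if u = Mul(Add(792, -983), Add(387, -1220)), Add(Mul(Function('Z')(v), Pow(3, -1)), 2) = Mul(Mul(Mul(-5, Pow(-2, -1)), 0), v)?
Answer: 156631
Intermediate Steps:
Function('Z')(v) = -6 (Function('Z')(v) = Add(-6, Mul(3, Mul(Mul(Mul(-5, Pow(-2, -1)), 0), v))) = Add(-6, Mul(3, Mul(Mul(Mul(-5, Rational(-1, 2)), 0), v))) = Add(-6, Mul(3, Mul(Mul(Rational(5, 2), 0), v))) = Add(-6, Mul(3, Mul(0, v))) = Add(-6, Mul(3, 0)) = Add(-6, 0) = -6)
u = 159103 (u = Mul(-191, -833) = 159103)
Add(Add(u, -2466), Function('Z')(-6)) = Add(Add(159103, -2466), -6) = Add(156637, -6) = 156631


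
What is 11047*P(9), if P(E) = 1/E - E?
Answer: -883760/9 ≈ -98196.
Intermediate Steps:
11047*P(9) = 11047*(1/9 - 1*9) = 11047*(1/9 - 9) = 11047*(-80/9) = -883760/9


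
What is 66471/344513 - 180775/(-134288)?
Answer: 10172227889/6609137392 ≈ 1.5391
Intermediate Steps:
66471/344513 - 180775/(-134288) = 66471*(1/344513) - 180775*(-1/134288) = 66471/344513 + 25825/19184 = 10172227889/6609137392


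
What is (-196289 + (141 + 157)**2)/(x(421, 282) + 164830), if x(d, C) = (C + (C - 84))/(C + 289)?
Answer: -12274787/18823682 ≈ -0.65209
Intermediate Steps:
x(d, C) = (-84 + 2*C)/(289 + C) (x(d, C) = (C + (-84 + C))/(289 + C) = (-84 + 2*C)/(289 + C))
(-196289 + (141 + 157)**2)/(x(421, 282) + 164830) = (-196289 + (141 + 157)**2)/(2*(-42 + 282)/(289 + 282) + 164830) = (-196289 + 298**2)/(2*240/571 + 164830) = (-196289 + 88804)/(2*(1/571)*240 + 164830) = -107485/(480/571 + 164830) = -107485/94118410/571 = -107485*571/94118410 = -12274787/18823682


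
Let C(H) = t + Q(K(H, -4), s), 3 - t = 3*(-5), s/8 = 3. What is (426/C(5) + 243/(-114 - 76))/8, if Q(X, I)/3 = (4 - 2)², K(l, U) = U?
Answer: 491/304 ≈ 1.6151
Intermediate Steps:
s = 24 (s = 8*3 = 24)
Q(X, I) = 12 (Q(X, I) = 3*(4 - 2)² = 3*2² = 3*4 = 12)
t = 18 (t = 3 - 3*(-5) = 3 - 1*(-15) = 3 + 15 = 18)
C(H) = 30 (C(H) = 18 + 12 = 30)
(426/C(5) + 243/(-114 - 76))/8 = (426/30 + 243/(-114 - 76))/8 = (426*(1/30) + 243/(-190))*(⅛) = (71/5 + 243*(-1/190))*(⅛) = (71/5 - 243/190)*(⅛) = (491/38)*(⅛) = 491/304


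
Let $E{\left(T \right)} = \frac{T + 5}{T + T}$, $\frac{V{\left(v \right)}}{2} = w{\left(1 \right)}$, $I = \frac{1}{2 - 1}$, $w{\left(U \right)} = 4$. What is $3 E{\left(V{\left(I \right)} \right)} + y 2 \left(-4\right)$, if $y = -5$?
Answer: $\frac{679}{16} \approx 42.438$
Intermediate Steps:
$I = 1$ ($I = 1^{-1} = 1$)
$V{\left(v \right)} = 8$ ($V{\left(v \right)} = 2 \cdot 4 = 8$)
$E{\left(T \right)} = \frac{5 + T}{2 T}$
$3 E{\left(V{\left(I \right)} \right)} + y 2 \left(-4\right) = 3 \frac{5 + 8}{2 \cdot 8} - 5 \cdot 2 \left(-4\right) = 3 \cdot \frac{1}{2} \cdot \frac{1}{8} \cdot 13 - -40 = 3 \cdot \frac{13}{16} + 40 = \frac{39}{16} + 40 = \frac{679}{16}$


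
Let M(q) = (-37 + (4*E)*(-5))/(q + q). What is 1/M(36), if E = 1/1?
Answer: -24/19 ≈ -1.2632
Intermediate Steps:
E = 1
M(q) = -57/(2*q) (M(q) = (-37 + (4*1)*(-5))/(q + q) = (-37 + 4*(-5))/((2*q)) = (-37 - 20)*(1/(2*q)) = -57/(2*q))
1/M(36) = 1/(-57/2/36) = 1/(-57/2*1/36) = 1/(-19/24) = -24/19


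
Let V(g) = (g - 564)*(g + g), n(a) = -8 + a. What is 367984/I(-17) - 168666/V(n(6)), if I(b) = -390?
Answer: -224723879/220740 ≈ -1018.0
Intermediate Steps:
V(g) = 2*g*(-564 + g) (V(g) = (-564 + g)*(2*g) = 2*g*(-564 + g))
367984/I(-17) - 168666/V(n(6)) = 367984/(-390) - 168666*1/(2*(-564 + (-8 + 6))*(-8 + 6)) = 367984*(-1/390) - 168666*(-1/(4*(-564 - 2))) = -183992/195 - 168666/(2*(-2)*(-566)) = -183992/195 - 168666/2264 = -183992/195 - 168666*1/2264 = -183992/195 - 84333/1132 = -224723879/220740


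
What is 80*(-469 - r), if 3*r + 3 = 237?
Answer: -43760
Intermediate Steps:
r = 78 (r = -1 + (⅓)*237 = -1 + 79 = 78)
80*(-469 - r) = 80*(-469 - 1*78) = 80*(-469 - 78) = 80*(-547) = -43760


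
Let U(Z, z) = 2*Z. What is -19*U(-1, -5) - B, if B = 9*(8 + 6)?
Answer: -88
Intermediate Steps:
B = 126 (B = 9*14 = 126)
-19*U(-1, -5) - B = -38*(-1) - 1*126 = -19*(-2) - 126 = 38 - 126 = -88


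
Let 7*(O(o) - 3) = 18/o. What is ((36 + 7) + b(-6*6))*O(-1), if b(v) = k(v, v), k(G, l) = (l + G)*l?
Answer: 7905/7 ≈ 1129.3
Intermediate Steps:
k(G, l) = l*(G + l) (k(G, l) = (G + l)*l = l*(G + l))
b(v) = 2*v**2 (b(v) = v*(v + v) = v*(2*v) = 2*v**2)
O(o) = 3 + 18/(7*o) (O(o) = 3 + (18/o)/7 = 3 + 18/(7*o))
((36 + 7) + b(-6*6))*O(-1) = ((36 + 7) + 2*(-6*6)**2)*(3 + (18/7)/(-1)) = (43 + 2*(-36)**2)*(3 + (18/7)*(-1)) = (43 + 2*1296)*(3 - 18/7) = (43 + 2592)*(3/7) = 2635*(3/7) = 7905/7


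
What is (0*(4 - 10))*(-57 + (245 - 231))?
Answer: 0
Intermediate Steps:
(0*(4 - 10))*(-57 + (245 - 231)) = (0*(-6))*(-57 + 14) = 0*(-43) = 0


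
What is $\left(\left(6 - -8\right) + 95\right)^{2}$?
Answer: $11881$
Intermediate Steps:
$\left(\left(6 - -8\right) + 95\right)^{2} = \left(\left(6 + 8\right) + 95\right)^{2} = \left(14 + 95\right)^{2} = 109^{2} = 11881$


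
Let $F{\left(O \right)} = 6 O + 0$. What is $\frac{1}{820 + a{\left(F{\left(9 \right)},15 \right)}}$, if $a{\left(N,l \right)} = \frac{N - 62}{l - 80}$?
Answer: $\frac{65}{53308} \approx 0.0012193$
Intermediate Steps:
$F{\left(O \right)} = 6 O$
$a{\left(N,l \right)} = \frac{-62 + N}{-80 + l}$
$\frac{1}{820 + a{\left(F{\left(9 \right)},15 \right)}} = \frac{1}{820 + \frac{-62 + 6 \cdot 9}{-80 + 15}} = \frac{1}{820 + \frac{-62 + 54}{-65}} = \frac{1}{820 - - \frac{8}{65}} = \frac{1}{820 + \frac{8}{65}} = \frac{1}{\frac{53308}{65}} = \frac{65}{53308}$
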